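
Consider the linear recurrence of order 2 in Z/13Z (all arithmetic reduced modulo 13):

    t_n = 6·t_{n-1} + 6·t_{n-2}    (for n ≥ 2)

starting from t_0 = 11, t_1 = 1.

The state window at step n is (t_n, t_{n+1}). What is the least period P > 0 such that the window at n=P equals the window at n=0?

168

n=0: window = (11, 1)
n=1: window = (1, 7)
n=2: window = (7, 9)
n=3: window = (9, 5)
n=4: window = (5, 6)
n=5: window = (6, 1)
n=6: window = (1, 3)
n=7: window = (3, 11)
n=8: window = (11, 6)
n=9: window = (6, 11)
n=10: window = (11, 11)
n=11: window = (11, 2)
n=12: window = (2, 0)
n=13: window = (0, 12)
n=14: window = (12, 7)
n=15: window = (7, 10)
n=16: window = (10, 11)
n=17: window = (11, 9)
n=18: window = (9, 3)
n=19: window = (3, 7)
n=20: window = (7, 8)
n=21: window = (8, 12)
n=22: window = (12, 3)
n=23: window = (3, 12)
n=24: window = (12, 12)
n=25: window = (12, 1)
n=26: window = (1, 0)
n=27: window = (0, 6)
n=28: window = (6, 10)
n=29: window = (10, 5)
n=30: window = (5, 12)
n=31: window = (12, 11)
n=32: window = (11, 8)
n=33: window = (8, 10)
n=34: window = (10, 4)
n=35: window = (4, 6)
n=36: window = (6, 8)
n=37: window = (8, 6)
n=38: window = (6, 6)
n=39: window = (6, 7)
n=40: window = (7, 0)
…
n=166: window = (4, 0)
n=167: window = (0, 11)
n=168: window = (11, 1)
window at n=168 equals window at n=0 → period = 168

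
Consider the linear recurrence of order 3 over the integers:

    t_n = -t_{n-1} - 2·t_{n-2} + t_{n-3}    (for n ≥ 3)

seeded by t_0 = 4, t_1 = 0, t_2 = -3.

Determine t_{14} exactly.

-1248

t_3 = -1·-3 + -2·0 + 1·4 = 7
t_4 = -1·7 + -2·-3 + 1·0 = -1
t_5 = -1·-1 + -2·7 + 1·-3 = -16
t_6 = -1·-16 + -2·-1 + 1·7 = 25
t_7 = -1·25 + -2·-16 + 1·-1 = 6
t_8 = -1·6 + -2·25 + 1·-16 = -72
t_9 = -1·-72 + -2·6 + 1·25 = 85
t_10 = -1·85 + -2·-72 + 1·6 = 65
t_11 = -1·65 + -2·85 + 1·-72 = -307
t_12 = -1·-307 + -2·65 + 1·85 = 262
t_13 = -1·262 + -2·-307 + 1·65 = 417
t_14 = -1·417 + -2·262 + 1·-307 = -1248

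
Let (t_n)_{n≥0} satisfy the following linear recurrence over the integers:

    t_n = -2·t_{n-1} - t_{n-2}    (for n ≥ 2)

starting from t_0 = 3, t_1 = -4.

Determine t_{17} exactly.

-20

t_2 = -2·-4 + -1·3 = 5
t_3 = -2·5 + -1·-4 = -6
t_4 = -2·-6 + -1·5 = 7
t_5 = -2·7 + -1·-6 = -8
t_6 = -2·-8 + -1·7 = 9
t_7 = -2·9 + -1·-8 = -10
t_8 = -2·-10 + -1·9 = 11
t_9 = -2·11 + -1·-10 = -12
t_10 = -2·-12 + -1·11 = 13
t_11 = -2·13 + -1·-12 = -14
t_12 = -2·-14 + -1·13 = 15
t_13 = -2·15 + -1·-14 = -16
t_14 = -2·-16 + -1·15 = 17
t_15 = -2·17 + -1·-16 = -18
t_16 = -2·-18 + -1·17 = 19
t_17 = -2·19 + -1·-18 = -20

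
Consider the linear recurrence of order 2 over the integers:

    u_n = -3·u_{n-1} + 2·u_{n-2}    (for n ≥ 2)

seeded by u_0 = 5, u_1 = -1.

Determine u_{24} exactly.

16024736576165

u_2 = -3·-1 + 2·5 = 13
u_3 = -3·13 + 2·-1 = -41
u_4 = -3·-41 + 2·13 = 149
u_5 = -3·149 + 2·-41 = -529
u_6 = -3·-529 + 2·149 = 1885
u_7 = -3·1885 + 2·-529 = -6713
u_8 = -3·-6713 + 2·1885 = 23909
u_9 = -3·23909 + 2·-6713 = -85153
u_10 = -3·-85153 + 2·23909 = 303277
u_11 = -3·303277 + 2·-85153 = -1080137
u_12 = -3·-1080137 + 2·303277 = 3846965
u_13 = -3·3846965 + 2·-1080137 = -13701169
u_14 = -3·-13701169 + 2·3846965 = 48797437
u_15 = -3·48797437 + 2·-13701169 = -173794649
u_16 = -3·-173794649 + 2·48797437 = 618978821
u_17 = -3·618978821 + 2·-173794649 = -2204525761
u_18 = -3·-2204525761 + 2·618978821 = 7851534925
u_19 = -3·7851534925 + 2·-2204525761 = -27963656297
u_20 = -3·-27963656297 + 2·7851534925 = 99594038741
u_21 = -3·99594038741 + 2·-27963656297 = -354709428817
u_22 = -3·-354709428817 + 2·99594038741 = 1263316363933
u_23 = -3·1263316363933 + 2·-354709428817 = -4499367949433
u_24 = -3·-4499367949433 + 2·1263316363933 = 16024736576165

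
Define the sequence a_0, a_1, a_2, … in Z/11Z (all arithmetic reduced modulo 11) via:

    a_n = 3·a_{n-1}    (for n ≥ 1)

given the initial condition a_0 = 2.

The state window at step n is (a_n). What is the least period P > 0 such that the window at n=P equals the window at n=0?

5

n=0: window = (2)
n=1: window = (6)
n=2: window = (7)
n=3: window = (10)
n=4: window = (8)
n=5: window = (2)
window at n=5 equals window at n=0 → period = 5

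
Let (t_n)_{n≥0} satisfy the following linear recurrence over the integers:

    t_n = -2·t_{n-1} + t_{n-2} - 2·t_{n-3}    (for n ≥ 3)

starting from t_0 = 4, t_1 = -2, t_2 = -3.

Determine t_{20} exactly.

43240665

t_3 = -2·-3 + 1·-2 + -2·4 = -4
t_4 = -2·-4 + 1·-3 + -2·-2 = 9
t_5 = -2·9 + 1·-4 + -2·-3 = -16
t_6 = -2·-16 + 1·9 + -2·-4 = 49
t_7 = -2·49 + 1·-16 + -2·9 = -132
t_8 = -2·-132 + 1·49 + -2·-16 = 345
t_9 = -2·345 + 1·-132 + -2·49 = -920
t_10 = -2·-920 + 1·345 + -2·-132 = 2449
t_11 = -2·2449 + 1·-920 + -2·345 = -6508
t_12 = -2·-6508 + 1·2449 + -2·-920 = 17305
t_13 = -2·17305 + 1·-6508 + -2·2449 = -46016
t_14 = -2·-46016 + 1·17305 + -2·-6508 = 122353
t_15 = -2·122353 + 1·-46016 + -2·17305 = -325332
t_16 = -2·-325332 + 1·122353 + -2·-46016 = 865049
t_17 = -2·865049 + 1·-325332 + -2·122353 = -2300136
t_18 = -2·-2300136 + 1·865049 + -2·-325332 = 6115985
t_19 = -2·6115985 + 1·-2300136 + -2·865049 = -16262204
t_20 = -2·-16262204 + 1·6115985 + -2·-2300136 = 43240665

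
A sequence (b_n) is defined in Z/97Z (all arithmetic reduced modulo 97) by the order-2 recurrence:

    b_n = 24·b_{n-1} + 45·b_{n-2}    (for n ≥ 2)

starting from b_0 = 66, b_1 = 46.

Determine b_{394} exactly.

b_2 = 24·46 + 45·66 = 0
b_3 = 24·0 + 45·46 = 33
b_4 = 24·33 + 45·0 = 16
b_5 = 24·16 + 45·33 = 26
b_6 = 24·26 + 45·16 = 83
b_7 = 24·83 + 45·26 = 58
Continuing the recurrence:
  b_8 = 83;  b_9 = 43;  b_10 = 14;  b_11 = 40;  b_12 = 38;  b_13 = 93
  b_14 = 62;  b_15 = 47;  b_16 = 38;  b_17 = 20;  b_18 = 56;  b_19 = 13
  b_20 = 19;  b_21 = 71;  b_22 = 37;  b_23 = 9;  b_24 = 38;  b_25 = 56
  b_26 = 47;  b_27 = 59;  b_28 = 39;  b_29 = 2;  b_30 = 57;  b_31 = 3
  b_32 = 18;  b_33 = 82;  b_34 = 62;  b_35 = 37;  b_36 = 89;  b_37 = 18
  b_38 = 72;  b_39 = 16;  b_40 = 35;  b_41 = 8;  b_42 = 21;  b_43 = 88
  b_44 = 50;  b_45 = 19;  b_46 = 87;  b_47 = 33;  b_48 = 51;  b_49 = 90
  b_50 = 90;  b_51 = 2;  b_52 = 24;  b_53 = 84;  b_54 = 89;  b_55 = 96
  b_56 = 4;  b_57 = 51;  b_58 = 46;  b_59 = 4;  b_60 = 32;  b_61 = 75
  b_62 = 39;  b_63 = 43;  b_64 = 71;  b_65 = 50;  b_66 = 30;  b_67 = 60
  b_68 = 74;  b_69 = 14;  b_70 = 77;  b_71 = 53;  b_72 = 81;  b_73 = 61
  b_74 = 65;  b_75 = 37;  b_76 = 30;  b_77 = 57;  b_78 = 2;  b_79 = 91
  b_80 = 43;  b_81 = 83;  b_82 = 47;  b_83 = 13;  b_84 = 2;  b_85 = 51
  b_86 = 53;  b_87 = 75;  b_88 = 14;  b_89 = 25;  b_90 = 66;  b_91 = 90
  b_92 = 86;  b_93 = 3;  b_94 = 62;  b_95 = 71;  b_96 = 32;  b_97 = 83
  b_98 = 37;  b_99 = 64;  b_100 = 0;  b_101 = 67;  b_102 = 56;  b_103 = 91
  b_104 = 48;  b_105 = 9;  b_106 = 48;  b_107 = 5;  b_108 = 49;  b_109 = 43
  b_110 = 36;  b_111 = 83;  b_112 = 23;  b_113 = 19;  b_114 = 36;  b_115 = 70
  b_116 = 2;  b_117 = 94;  b_118 = 18;  b_119 = 6;  b_120 = 81;  b_121 = 80
  b_122 = 36;  b_123 = 2;  b_124 = 19;  b_125 = 61;  b_126 = 88;  b_127 = 7
  b_128 = 54;  b_129 = 59;  b_130 = 63;  b_131 = 93;  b_132 = 23;  b_133 = 81
  b_134 = 69;  b_135 = 63;  b_136 = 58;  b_137 = 56;  b_138 = 74;  b_139 = 28
  b_140 = 25;  b_141 = 17;  b_142 = 78;  b_143 = 18;  b_144 = 62;  b_145 = 67
  b_146 = 33;  b_147 = 24;  b_148 = 24;  b_149 = 7;  b_150 = 84;  b_151 = 3
  b_152 = 69;  b_153 = 45;  b_154 = 14;  b_155 = 33;  b_156 = 64;  b_157 = 14
  b_158 = 15;  b_159 = 20;  b_160 = 88;  b_161 = 5;  b_162 = 6;  b_163 = 78
  b_164 = 8;  b_165 = 16;  b_166 = 65;  b_167 = 49;  b_168 = 27;  b_169 = 40
  b_170 = 41;  b_171 = 68;  b_172 = 82;  b_173 = 81;  b_174 = 8;  b_175 = 54
  b_176 = 7;  b_177 = 76;  b_178 = 5;  b_179 = 48;  b_180 = 19;  b_181 = 94
  b_182 = 7;  b_183 = 33;  b_184 = 40;  b_185 = 20;  b_186 = 49;  b_187 = 39
  b_188 = 37;  b_189 = 24;  b_190 = 10;  b_191 = 59;  b_192 = 23;  b_193 = 6
  b_194 = 15;  b_195 = 48;  b_196 = 81;  b_197 = 30;  b_198 = 0;  b_199 = 89
  b_200 = 2;  b_201 = 76;  b_202 = 71;  b_203 = 80;  b_204 = 71;  b_205 = 66
  b_206 = 26;  b_207 = 5;  b_208 = 29;  b_209 = 48;  b_210 = 32;  b_211 = 18
  b_212 = 29;  b_213 = 51;  b_214 = 7;  b_215 = 38;  b_216 = 63;  b_217 = 21
  b_218 = 41;  b_219 = 86;  b_220 = 29;  b_221 = 7;  b_222 = 18;  b_223 = 68
  b_224 = 17;  b_225 = 73;  b_226 = 92;  b_227 = 61;  b_228 = 75;  b_229 = 83
  b_230 = 32;  b_231 = 41;  b_232 = 96;  b_233 = 75;  b_234 = 9;  b_235 = 2
  b_236 = 65;  b_237 = 1;  b_238 = 39;  b_239 = 11;  b_240 = 79;  b_241 = 63
  b_242 = 23;  b_243 = 89;  b_244 = 67;  b_245 = 84;  b_246 = 84;  b_247 = 73
  b_248 = 3;  b_249 = 59;  b_250 = 96;  b_251 = 12;  b_252 = 49;  b_253 = 67
  b_254 = 30;  b_255 = 49;  b_256 = 4;  b_257 = 70;  b_258 = 17;  b_259 = 66
  b_260 = 21;  b_261 = 79;  b_262 = 28;  b_263 = 56;  b_264 = 82;  b_265 = 26
  b_266 = 46;  b_267 = 43;  b_268 = 95;  b_269 = 44;  b_270 = 93;  b_271 = 41
  b_272 = 28;  b_273 = 92;  b_274 = 73;  b_275 = 72;  b_276 = 66;  b_277 = 71
  b_278 = 18;  b_279 = 38;  b_280 = 73;  b_281 = 67;  b_282 = 43;  b_283 = 70
  b_284 = 26;  b_285 = 88;  b_286 = 81;  b_287 = 84;  b_288 = 35;  b_289 = 61
  b_290 = 32;  b_291 = 21;  b_292 = 4;  b_293 = 71;  b_294 = 41;  b_295 = 8
  b_296 = 0;  b_297 = 69;  b_298 = 7;  b_299 = 72;  b_300 = 6;  b_301 = 86
  b_302 = 6;  b_303 = 37;  b_304 = 91;  b_305 = 66;  b_306 = 53;  b_307 = 71
  b_308 = 15;  b_309 = 63;  b_310 = 53;  b_311 = 33;  b_312 = 73;  b_313 = 36
  b_314 = 75;  b_315 = 25;  b_316 = 95;  b_317 = 10;  b_318 = 53;  b_319 = 73
  b_320 = 63;  b_321 = 44;  b_322 = 11;  b_323 = 13;  b_324 = 31;  b_325 = 68
  b_326 = 20;  b_327 = 48;  b_328 = 15;  b_329 = 95;  b_330 = 45;  b_331 = 20
  b_332 = 80;  b_333 = 7;  b_334 = 82;  b_335 = 52;  b_336 = 88;  b_337 = 87
  b_338 = 34;  b_339 = 75;  b_340 = 32;  b_341 = 69;  b_342 = 89;  b_343 = 3
  b_344 = 3;  b_345 = 13;  b_346 = 59;  b_347 = 61;  b_348 = 45;  b_349 = 42
  b_350 = 26;  b_351 = 89;  b_352 = 8;  b_353 = 26;  b_354 = 14;  b_355 = 51
  b_356 = 11;  b_357 = 37;  b_358 = 25;  b_359 = 34;  b_360 = 1;  b_361 = 2
  b_362 = 93;  b_363 = 91;  b_364 = 64;  b_365 = 5;  b_366 = 90;  b_367 = 57
  b_368 = 83;  b_369 = 95;  b_370 = 1;  b_371 = 31;  b_372 = 13;  b_373 = 58
  b_374 = 37;  b_375 = 6;  b_376 = 63;  b_377 = 36;  b_378 = 13;  b_379 = 89
  b_380 = 5;  b_381 = 51;  b_382 = 91;  b_383 = 17;  b_384 = 41;  b_385 = 3
  b_386 = 74;  b_387 = 68;  b_388 = 15;  b_389 = 25;  b_390 = 14;  b_391 = 6
  b_392 = 95
b_393 = 24·95 + 45·6 = 28
b_394 = 24·28 + 45·95 = 0

0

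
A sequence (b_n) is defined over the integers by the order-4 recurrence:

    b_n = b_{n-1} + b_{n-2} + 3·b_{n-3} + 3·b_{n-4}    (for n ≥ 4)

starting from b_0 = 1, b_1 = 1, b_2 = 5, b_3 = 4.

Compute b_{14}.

56143

b_4 = 1·4 + 1·5 + 3·1 + 3·1 = 15
b_5 = 1·15 + 1·4 + 3·5 + 3·1 = 37
b_6 = 1·37 + 1·15 + 3·4 + 3·5 = 79
b_7 = 1·79 + 1·37 + 3·15 + 3·4 = 173
b_8 = 1·173 + 1·79 + 3·37 + 3·15 = 408
b_9 = 1·408 + 1·173 + 3·79 + 3·37 = 929
b_10 = 1·929 + 1·408 + 3·173 + 3·79 = 2093
b_11 = 1·2093 + 1·929 + 3·408 + 3·173 = 4765
b_12 = 1·4765 + 1·2093 + 3·929 + 3·408 = 10869
b_13 = 1·10869 + 1·4765 + 3·2093 + 3·929 = 24700
b_14 = 1·24700 + 1·10869 + 3·4765 + 3·2093 = 56143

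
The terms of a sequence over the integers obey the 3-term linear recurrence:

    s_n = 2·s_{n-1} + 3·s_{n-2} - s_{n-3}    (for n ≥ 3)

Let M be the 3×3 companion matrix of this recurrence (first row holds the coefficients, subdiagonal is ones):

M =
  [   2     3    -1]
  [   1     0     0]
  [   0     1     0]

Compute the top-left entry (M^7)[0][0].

(M^7)[0][0] is the top entry after applying M 7 times to the unit state (1, 0, 0). Equivalently it is h_{9} for the auxiliary sequence (h_n) obeying the same recurrence with h_2 = 1 and h_i = 0 for 0 ≤ i < 2:
h_3 = 2·1 + 3·0 + -1·0 = 2
h_4 = 2·2 + 3·1 + -1·0 = 7
h_5 = 2·7 + 3·2 + -1·1 = 19
h_6 = 2·19 + 3·7 + -1·2 = 57
h_7 = 2·57 + 3·19 + -1·7 = 164
h_8 = 2·164 + 3·57 + -1·19 = 480
h_9 = 2·480 + 3·164 + -1·57 = 1395

1395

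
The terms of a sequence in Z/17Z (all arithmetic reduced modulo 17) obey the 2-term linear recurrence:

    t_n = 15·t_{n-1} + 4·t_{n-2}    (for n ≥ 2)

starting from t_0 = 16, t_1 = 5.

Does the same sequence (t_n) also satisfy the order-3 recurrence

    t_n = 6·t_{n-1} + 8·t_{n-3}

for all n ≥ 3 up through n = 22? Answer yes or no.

Terms t_0..t_22: 16, 5, 3, 14, 1, 3, 15, 16, 11, 8, 11, 10, 7, 9, 10, 16, 8, 14, 4, 14, 5, 12, 13
n=3: candidate gives 10, actual t_3 = 14 ✗

no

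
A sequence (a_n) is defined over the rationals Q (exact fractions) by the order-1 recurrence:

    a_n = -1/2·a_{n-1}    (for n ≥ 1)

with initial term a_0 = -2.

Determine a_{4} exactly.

a_1 = -1/2·-2 = 1
a_2 = -1/2·1 = -1/2
a_3 = -1/2·-1/2 = 1/4
a_4 = -1/2·1/4 = -1/8

-1/8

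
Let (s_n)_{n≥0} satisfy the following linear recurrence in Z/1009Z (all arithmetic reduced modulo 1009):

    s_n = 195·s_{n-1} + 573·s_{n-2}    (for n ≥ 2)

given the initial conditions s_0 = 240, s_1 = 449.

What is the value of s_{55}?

418

s_2 = 195·449 + 573·240 = 68
s_3 = 195·68 + 573·449 = 125
s_4 = 195·125 + 573·68 = 781
s_5 = 195·781 + 573·125 = 931
s_6 = 195·931 + 573·781 = 451
s_7 = 195·451 + 573·931 = 873
s_8 = 195·873 + 573·451 = 842
s_9 = 195·842 + 573·873 = 497
s_10 = 195·497 + 573·842 = 215
s_11 = 195·215 + 573·497 = 799
s_12 = 195·799 + 573·215 = 516
s_13 = 195·516 + 573·799 = 470
s_14 = 195·470 + 573·516 = 871
s_15 = 195·871 + 573·470 = 240
s_16 = 195·240 + 573·871 = 14
s_17 = 195·14 + 573·240 = 1008
s_18 = 195·1008 + 573·14 = 764
s_19 = 195·764 + 573·1008 = 84
s_20 = 195·84 + 573·764 = 102
s_21 = 195·102 + 573·84 = 419
s_22 = 195·419 + 573·102 = 909
s_23 = 195·909 + 573·419 = 625
s_24 = 195·625 + 573·909 = 1008
s_25 = 195·1008 + 573·625 = 744
s_26 = 195·744 + 573·1008 = 220
s_27 = 195·220 + 573·744 = 27
s_28 = 195·27 + 573·220 = 155
s_29 = 195·155 + 573·27 = 291
s_30 = 195·291 + 573·155 = 264
s_31 = 195·264 + 573·291 = 279
s_32 = 195·279 + 573·264 = 850
s_33 = 195·850 + 573·279 = 719
s_34 = 195·719 + 573·850 = 666
s_35 = 195·666 + 573·719 = 24
s_36 = 195·24 + 573·666 = 860
s_37 = 195·860 + 573·24 = 841
s_38 = 195·841 + 573·860 = 925
s_39 = 195·925 + 573·841 = 364
s_40 = 195·364 + 573·925 = 650
s_41 = 195·650 + 573·364 = 334
s_42 = 195·334 + 573·650 = 683
s_43 = 195·683 + 573·334 = 678
s_44 = 195·678 + 573·683 = 907
s_45 = 195·907 + 573·678 = 319
s_46 = 195·319 + 573·907 = 732
s_47 = 195·732 + 573·319 = 629
s_48 = 195·629 + 573·732 = 258
s_49 = 195·258 + 573·629 = 64
s_50 = 195·64 + 573·258 = 892
s_51 = 195·892 + 573·64 = 740
s_52 = 195·740 + 573·892 = 575
s_53 = 195·575 + 573·740 = 366
s_54 = 195·366 + 573·575 = 272
s_55 = 195·272 + 573·366 = 418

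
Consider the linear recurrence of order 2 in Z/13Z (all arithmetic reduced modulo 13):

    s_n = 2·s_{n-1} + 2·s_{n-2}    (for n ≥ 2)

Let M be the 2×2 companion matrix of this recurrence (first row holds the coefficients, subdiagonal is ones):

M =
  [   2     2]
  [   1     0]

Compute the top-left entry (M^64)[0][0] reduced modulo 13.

(M^64)[0][0] is the top entry after applying M 64 times to the unit state (1, 0). Equivalently it is h_{65} for the auxiliary sequence (h_n) obeying the same recurrence with h_1 = 1 and h_i = 0 for 0 ≤ i < 1:
h_2 = 2·1 + 2·0 = 2
h_3 = 2·2 + 2·1 = 6
h_4 = 2·6 + 2·2 = 3
h_5 = 2·3 + 2·6 = 5
h_6 = 2·5 + 2·3 = 3
h_7 = 2·3 + 2·5 = 3
h_8 = 2·3 + 2·3 = 12
h_9 = 2·12 + 2·3 = 4
h_10 = 2·4 + 2·12 = 6
h_11 = 2·6 + 2·4 = 7
h_12 = 2·7 + 2·6 = 0
h_13 = 2·0 + 2·7 = 1
(h_12, h_13) = (0, 1) = (h_0, h_1), so the sequence has period 12.
65 ≡ 5 (mod 12), hence h_65 = h_5 = 5.

5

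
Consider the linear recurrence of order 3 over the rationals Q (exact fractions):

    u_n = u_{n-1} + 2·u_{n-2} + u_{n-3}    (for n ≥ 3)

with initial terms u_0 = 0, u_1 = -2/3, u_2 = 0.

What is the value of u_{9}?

-296/3

u_3 = 1·0 + 2·-2/3 + 1·0 = -4/3
u_4 = 1·-4/3 + 2·0 + 1·-2/3 = -2
u_5 = 1·-2 + 2·-4/3 + 1·0 = -14/3
u_6 = 1·-14/3 + 2·-2 + 1·-4/3 = -10
u_7 = 1·-10 + 2·-14/3 + 1·-2 = -64/3
u_8 = 1·-64/3 + 2·-10 + 1·-14/3 = -46
u_9 = 1·-46 + 2·-64/3 + 1·-10 = -296/3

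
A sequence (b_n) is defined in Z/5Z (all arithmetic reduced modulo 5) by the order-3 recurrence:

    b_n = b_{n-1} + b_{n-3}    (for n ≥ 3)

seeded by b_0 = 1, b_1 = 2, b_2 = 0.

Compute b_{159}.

b_3 = 1·0 + 0·2 + 1·1 = 1
b_4 = 1·1 + 0·0 + 1·2 = 3
b_5 = 1·3 + 0·1 + 1·0 = 3
b_6 = 1·3 + 0·3 + 1·1 = 4
b_7 = 1·4 + 0·3 + 1·3 = 2
b_8 = 1·2 + 0·4 + 1·3 = 0
b_9 = 1·0 + 0·2 + 1·4 = 4
b_10 = 1·4 + 0·0 + 1·2 = 1
b_11 = 1·1 + 0·4 + 1·0 = 1
b_12 = 1·1 + 0·1 + 1·4 = 0
b_13 = 1·0 + 0·1 + 1·1 = 1
b_14 = 1·1 + 0·0 + 1·1 = 2
b_15 = 1·2 + 0·1 + 1·0 = 2
b_16 = 1·2 + 0·2 + 1·1 = 3
b_17 = 1·3 + 0·2 + 1·2 = 0
b_18 = 1·0 + 0·3 + 1·2 = 2
b_19 = 1·2 + 0·0 + 1·3 = 0
b_20 = 1·0 + 0·2 + 1·0 = 0
b_21 = 1·0 + 0·0 + 1·2 = 2
b_22 = 1·2 + 0·0 + 1·0 = 2
b_23 = 1·2 + 0·2 + 1·0 = 2
b_24 = 1·2 + 0·2 + 1·2 = 4
b_25 = 1·4 + 0·2 + 1·2 = 1
b_26 = 1·1 + 0·4 + 1·2 = 3
b_27 = 1·3 + 0·1 + 1·4 = 2
b_28 = 1·2 + 0·3 + 1·1 = 3
b_29 = 1·3 + 0·2 + 1·3 = 1
b_30 = 1·1 + 0·3 + 1·2 = 3
b_31 = 1·3 + 0·1 + 1·3 = 1
b_32 = 1·1 + 0·3 + 1·1 = 2
b_33 = 1·2 + 0·1 + 1·3 = 0
(b_31, b_32, b_33) = (1, 2, 0) = (b_0, b_1, b_2), so the sequence has period 31.
159 ≡ 4 (mod 31), hence b_159 = b_4 = 3.

3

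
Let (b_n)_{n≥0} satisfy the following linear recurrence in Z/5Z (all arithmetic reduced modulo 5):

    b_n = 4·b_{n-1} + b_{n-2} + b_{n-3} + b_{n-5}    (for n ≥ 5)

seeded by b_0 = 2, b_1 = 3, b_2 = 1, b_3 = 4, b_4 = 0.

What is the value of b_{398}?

b_5 = 4·0 + 1·4 + 1·1 + 0·3 + 1·2 = 2
b_6 = 4·2 + 1·0 + 1·4 + 0·1 + 1·3 = 0
b_7 = 4·0 + 1·2 + 1·0 + 0·4 + 1·1 = 3
b_8 = 4·3 + 1·0 + 1·2 + 0·0 + 1·4 = 3
b_9 = 4·3 + 1·3 + 1·0 + 0·2 + 1·0 = 0
b_10 = 4·0 + 1·3 + 1·3 + 0·0 + 1·2 = 3
Continuing the recurrence:
  b_11 = 0;  b_12 = 1;  b_13 = 0;  b_14 = 1;  b_15 = 3;  b_16 = 3
  b_17 = 2;  b_18 = 4;  b_19 = 2;  b_20 = 2;  b_21 = 2;  b_22 = 4
  b_23 = 4;  b_24 = 4;  b_25 = 1;  b_26 = 4;  b_27 = 0;  b_28 = 4
  b_29 = 4;  b_30 = 1;  b_31 = 1;  b_32 = 4;  b_33 = 2;  b_34 = 2
  b_35 = 0;  b_36 = 0;  b_37 = 1;  b_38 = 1;  b_39 = 2;  b_40 = 0
  b_41 = 3;  b_42 = 0;  b_43 = 4;  b_44 = 1;  b_45 = 3;  b_46 = 0
  b_47 = 4;  b_48 = 3;  b_49 = 2;  b_50 = 3;  b_51 = 2;  b_52 = 2
  b_53 = 1;  b_54 = 0;  b_55 = 1;  b_56 = 2;  b_57 = 1;  b_58 = 3
  b_59 = 0;  b_60 = 0;  b_61 = 0;  b_62 = 1;  b_63 = 2;  b_64 = 4
  b_65 = 4;  b_66 = 2;  b_67 = 2;  b_68 = 1;  b_69 = 2;  b_70 = 0
  b_71 = 0;  b_72 = 4;  b_73 = 2;  b_74 = 4;  b_75 = 2;  b_76 = 4
  b_77 = 1;  b_78 = 2;  b_79 = 2;  b_80 = 3;  b_81 = 0;  b_82 = 1
  b_83 = 4;  b_84 = 4;  b_85 = 4;  b_86 = 4;  b_87 = 0;  b_88 = 2
  b_89 = 1;  b_90 = 0;  b_91 = 2;  b_92 = 4;  b_93 = 0;  b_94 = 2
  b_95 = 2;  b_96 = 2;  b_97 = 1;  b_98 = 3;  b_99 = 2;  b_100 = 4
  b_101 = 3;  b_102 = 4;  b_103 = 1;  b_104 = 3;  b_105 = 1;  b_106 = 1
  b_107 = 2;  b_108 = 1;  b_109 = 0;  b_110 = 4;  b_111 = 3;  b_112 = 3
  b_113 = 0;  b_114 = 1;  b_115 = 1;  b_116 = 3;  b_117 = 2;  b_118 = 2
  b_119 = 4;  b_120 = 1;  b_121 = 3;  b_122 = 4;  b_123 = 2;  b_124 = 4
  b_125 = 3;  b_126 = 1;  b_127 = 0;  b_128 = 1;  b_129 = 4;  b_130 = 0
  b_131 = 1;  b_132 = 3;  b_133 = 4;  b_134 = 4;  b_135 = 3;  b_136 = 1
  b_137 = 4;  b_138 = 4;  b_139 = 0;  b_140 = 1;  b_141 = 4;  b_142 = 1
  b_143 = 3;  b_144 = 2;  b_145 = 3;  b_146 = 1;  b_147 = 0;  b_148 = 2
  b_149 = 1;  b_150 = 4;  b_151 = 0;  b_152 = 0;  b_153 = 1;  b_154 = 0
  b_155 = 0;  b_156 = 1;  b_157 = 4;  b_158 = 3;  b_159 = 2;  b_160 = 0
  b_161 = 1;  b_162 = 0;  b_163 = 4;  b_164 = 4;  b_165 = 0;  b_166 = 4
  b_167 = 0;  b_168 = 3;  b_169 = 0;  b_170 = 3;  b_171 = 4;  b_172 = 4
  b_173 = 1;  b_174 = 2;  b_175 = 1;  b_176 = 1;  b_177 = 1;  b_178 = 2
  b_179 = 2;  b_180 = 2;  b_181 = 3;  b_182 = 2;  b_183 = 0;  b_184 = 2
  b_185 = 2;  b_186 = 3;  b_187 = 3;  b_188 = 2;  b_189 = 1;  b_190 = 1
  b_191 = 0;  b_192 = 0;  b_193 = 3;  b_194 = 3;  b_195 = 1;  b_196 = 0
  b_197 = 4;  b_198 = 0;  b_199 = 2;  b_200 = 3;  b_201 = 4;  b_202 = 0
  b_203 = 2;  b_204 = 4;  b_205 = 1;  b_206 = 4;  b_207 = 1;  b_208 = 1
  b_209 = 3;  b_210 = 0;  b_211 = 3;  b_212 = 1;  b_213 = 3;  b_214 = 4
  b_215 = 0;  b_216 = 0;  b_217 = 0;  b_218 = 3;  b_219 = 1;  b_220 = 2
  b_221 = 2;  b_222 = 1;  b_223 = 1;  b_224 = 3;  b_225 = 1;  b_226 = 0
  b_227 = 0;  b_228 = 2;  b_229 = 1;  b_230 = 2;  b_231 = 1;  b_232 = 2
  b_233 = 3;  b_234 = 1;  b_235 = 1;  b_236 = 4;  b_237 = 0;  b_238 = 3
  b_239 = 2;  b_240 = 2;  b_241 = 2;  b_242 = 2;  b_243 = 0;  b_244 = 1
  b_245 = 3;  b_246 = 0;  b_247 = 1;  b_248 = 2;  b_249 = 0;  b_250 = 1
  b_251 = 1;  b_252 = 1;  b_253 = 3;  b_254 = 4;  b_255 = 1;  b_256 = 2
  b_257 = 4;  b_258 = 2;  b_259 = 3;  b_260 = 4;  b_261 = 3;  b_262 = 3
  b_263 = 1;  b_264 = 3;  b_265 = 0;  b_266 = 2;  b_267 = 4;  b_268 = 4
  b_269 = 0;  b_270 = 3;  b_271 = 3;  b_272 = 4;  b_273 = 1;  b_274 = 1
  b_275 = 2;  b_276 = 3;  b_277 = 4;  b_278 = 2;  b_279 = 1;  b_280 = 2
  b_281 = 4;  b_282 = 3;  b_283 = 0;  b_284 = 3;  b_285 = 2;  b_286 = 0
  b_287 = 3;  b_288 = 4;  b_289 = 2;  b_290 = 2;  b_291 = 4;  b_292 = 3
  b_293 = 2;  b_294 = 2;  b_295 = 0;  b_296 = 3;  b_297 = 2;  b_298 = 3
  b_299 = 4;  b_300 = 1;  b_301 = 4;  b_302 = 3;  b_303 = 0;  b_304 = 1
  b_305 = 3;  b_306 = 2;  b_307 = 0;  b_308 = 0;  b_309 = 3;  b_310 = 0
  b_311 = 0;  b_312 = 3;  b_313 = 2;  b_314 = 4;  b_315 = 1;  b_316 = 0
  b_317 = 3;  b_318 = 0;  b_319 = 2;  b_320 = 2;  b_321 = 0;  b_322 = 2
  b_323 = 0;  b_324 = 4;  b_325 = 0;  b_326 = 4;  b_327 = 2;  b_328 = 2
  b_329 = 3;  b_330 = 1;  b_331 = 3;  b_332 = 3;  b_333 = 3;  b_334 = 1
  b_335 = 1;  b_336 = 1;  b_337 = 4;  b_338 = 1;  b_339 = 0;  b_340 = 1
  b_341 = 1;  b_342 = 4;  b_343 = 4;  b_344 = 1;  b_345 = 3;  b_346 = 3
  b_347 = 0;  b_348 = 0;  b_349 = 4;  b_350 = 4;  b_351 = 3;  b_352 = 0
  b_353 = 2;  b_354 = 0;  b_355 = 1;  b_356 = 4;  b_357 = 2;  b_358 = 0
  b_359 = 1;  b_360 = 2;  b_361 = 3;  b_362 = 2;  b_363 = 3;  b_364 = 3
  b_365 = 4;  b_366 = 0;  b_367 = 4;  b_368 = 3;  b_369 = 4;  b_370 = 2
  b_371 = 0;  b_372 = 0;  b_373 = 0;  b_374 = 4;  b_375 = 3;  b_376 = 1
  b_377 = 1;  b_378 = 3;  b_379 = 3;  b_380 = 4;  b_381 = 3;  b_382 = 0
  b_383 = 0;  b_384 = 1;  b_385 = 3;  b_386 = 1;  b_387 = 3;  b_388 = 1
  b_389 = 4;  b_390 = 3;  b_391 = 3;  b_392 = 2;  b_393 = 0;  b_394 = 4
  b_395 = 1;  b_396 = 1
b_397 = 4·1 + 1·1 + 1·4 + 0·0 + 1·2 = 1
b_398 = 4·1 + 1·1 + 1·1 + 0·4 + 1·0 = 1

1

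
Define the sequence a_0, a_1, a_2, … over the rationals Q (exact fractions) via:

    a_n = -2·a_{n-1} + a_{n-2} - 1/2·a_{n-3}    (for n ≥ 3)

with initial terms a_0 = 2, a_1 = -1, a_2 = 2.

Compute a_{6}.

a_3 = -2·2 + 1·-1 + -1/2·2 = -6
a_4 = -2·-6 + 1·2 + -1/2·-1 = 29/2
a_5 = -2·29/2 + 1·-6 + -1/2·2 = -36
a_6 = -2·-36 + 1·29/2 + -1/2·-6 = 179/2

179/2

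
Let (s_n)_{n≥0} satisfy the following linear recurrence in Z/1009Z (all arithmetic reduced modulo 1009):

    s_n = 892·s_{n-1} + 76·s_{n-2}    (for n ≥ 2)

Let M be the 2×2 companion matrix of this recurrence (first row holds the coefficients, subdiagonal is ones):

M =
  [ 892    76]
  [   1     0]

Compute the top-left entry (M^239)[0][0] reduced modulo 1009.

(M^239)[0][0] is the top entry after applying M 239 times to the unit state (1, 0). Equivalently it is h_{240} for the auxiliary sequence (h_n) obeying the same recurrence with h_1 = 1 and h_i = 0 for 0 ≤ i < 1:
h_2 = 892·1 + 76·0 = 892
h_3 = 892·892 + 76·1 = 648
h_4 = 892·648 + 76·892 = 48
h_5 = 892·48 + 76·648 = 245
h_6 = 892·245 + 76·48 = 208
h_7 = 892·208 + 76·245 = 338
Continuing the recurrence:
  h_8 = 478;  h_9 = 32;  h_10 = 296;  h_11 = 88;  h_12 = 92;  h_13 = 969
  h_14 = 573;  h_15 = 549;  h_16 = 504;  h_17 = 918;  h_18 = 519;  h_19 = 973
  h_20 = 269;  h_21 = 97;  h_22 = 14;  h_23 = 689;  h_24 = 162;  h_25 = 113
  h_26 = 100;  h_27 = 924;  h_28 = 392;  h_29 = 144;  h_30 = 836;  h_31 = 915
  h_32 = 877;  h_33 = 228;  h_34 = 625;  h_35 = 707;  h_36 = 96;  h_37 = 122
  h_38 = 85;  h_39 = 336;  h_40 = 445;  h_41 = 714;  h_42 = 732;  h_43 = 908
  h_44 = 855;  h_45 = 252;  h_46 = 181;  h_47 = 1002;  h_48 = 449;  h_49 = 412
  h_50 = 46;  h_51 = 705;  h_52 = 722;  h_53 = 385;  h_54 = 746;  h_55 = 500
  h_56 = 214;  h_57 = 854;  h_58 = 93;  h_59 = 546;  h_60 = 699;  h_61 = 73
  h_62 = 187;  h_63 = 822;  h_64 = 776;  h_65 = 941;  h_66 = 338;  h_67 = 691
  h_68 = 336;  h_69 = 87;  h_70 = 222;  h_71 = 818;  h_72 = 877;  h_73 = 928
  h_74 = 454;  h_75 = 257;  h_76 = 399;  h_77 = 92;  h_78 = 389;  h_79 = 830
  h_80 = 57;  h_81 = 916;  h_82 = 78;  h_83 = 959;  h_84 = 679;  h_85 = 504
  h_86 = 708;  h_87 = 873;  h_88 = 99;  h_89 = 279;  h_90 = 106;  h_91 = 730
  h_92 = 339;  h_93 = 682;  h_94 = 456;  h_95 = 498;  h_96 = 606;  h_97 = 243
  h_98 = 472;  h_99 = 577;  h_100 = 651;  h_101 = 982;  h_102 = 167;  h_103 = 607
  h_104 = 195;  h_105 = 110;  h_106 = 941;  h_107 = 172;  h_108 = 942;  h_109 = 731
  h_110 = 191;  h_111 = 921;  h_112 = 596;  h_113 = 264;  h_114 = 282;  h_115 = 187
  h_116 = 562;  h_117 = 926;  h_118 = 964;  h_119 = 975;  h_120 = 558;  h_121 = 742
  h_122 = 999;  h_123 = 49;  h_124 = 570;  h_125 = 601;  h_126 = 246;  h_127 = 750
  h_128 = 567;  h_129 = 751;  h_130 = 630;  h_131 = 519;  h_132 = 274;  h_133 = 323
  h_134 = 186;  h_135 = 768;  h_136 = 964;  h_137 = 66;  h_138 = 966;  h_139 = 966
  h_140 = 754;  h_141 = 333;  h_142 = 181;  h_143 = 95;  h_144 = 623;  h_145 = 923
  h_146 = 906;  h_147 = 470;  h_148 = 749;  h_149 = 555;  h_150 = 61;  h_151 = 737
  h_152 = 136;  h_153 = 749;  h_154 = 396;  h_155 = 502;  h_156 = 623;  h_157 = 576
  h_158 = 136;  h_159 = 621;  h_160 = 237;  h_161 = 296;  h_162 = 533;  h_163 = 495
  h_164 = 755;  h_165 = 744;  h_166 = 602;  h_167 = 236;  h_168 = 987;  h_169 = 330
  h_170 = 78;  h_171 = 819;  h_172 = 915;  h_173 = 594;  h_174 = 42;  h_175 = 879
  h_176 = 240;  h_177 = 382;  h_178 = 789;  h_179 = 286;  h_180 = 268;  h_181 = 470
  h_182 = 693;  h_183 = 44;  h_184 = 97;  h_185 = 67;  h_186 = 542;  h_187 = 200
  h_188 = 639;  h_189 = 977;  h_190 = 849;  h_191 = 144;  h_192 = 253;  h_193 = 514
  h_194 = 459;  h_195 = 496;  h_196 = 59;  h_197 = 523;  h_198 = 806;  h_199 = 941
  h_200 = 600;  h_201 = 307;  h_202 = 600;  h_203 = 555;  h_204 = 845;  h_205 = 828
  h_206 = 641;  h_207 = 39;  h_208 = 766;  h_209 = 116;  h_210 = 248;  h_211 = 989
  h_212 = 1008;  h_213 = 615;  h_214 = 617;  h_215 = 785;  h_216 = 452;  h_217 = 722
  h_218 = 328;  h_219 = 352;  h_220 = 897;  h_221 = 505;  h_222 = 6;  h_223 = 345
  h_224 = 451;  h_225 = 696;  h_226 = 267;  h_227 = 468;  h_228 = 851;  h_229 = 577
  h_230 = 194;  h_231 = 974;  h_232 = 677;  h_233 = 869;  h_234 = 229;  h_235 = 909
  h_236 = 852;  h_237 = 679;  h_238 = 444
h_239 = 892·444 + 76·679 = 665
h_240 = 892·665 + 76·444 = 335

335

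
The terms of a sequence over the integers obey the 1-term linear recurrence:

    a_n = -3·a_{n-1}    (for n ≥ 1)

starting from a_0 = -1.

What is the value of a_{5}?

243

a_1 = -3·-1 = 3
a_2 = -3·3 = -9
a_3 = -3·-9 = 27
a_4 = -3·27 = -81
a_5 = -3·-81 = 243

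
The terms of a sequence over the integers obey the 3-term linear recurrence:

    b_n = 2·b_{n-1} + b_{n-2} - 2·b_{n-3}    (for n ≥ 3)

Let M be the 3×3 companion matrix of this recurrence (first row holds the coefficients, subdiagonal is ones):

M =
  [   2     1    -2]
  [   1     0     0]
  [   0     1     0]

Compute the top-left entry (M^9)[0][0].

(M^9)[0][0] is the top entry after applying M 9 times to the unit state (1, 0, 0). Equivalently it is h_{11} for the auxiliary sequence (h_n) obeying the same recurrence with h_2 = 1 and h_i = 0 for 0 ≤ i < 2:
h_3 = 2·1 + 1·0 + -2·0 = 2
h_4 = 2·2 + 1·1 + -2·0 = 5
h_5 = 2·5 + 1·2 + -2·1 = 10
h_6 = 2·10 + 1·5 + -2·2 = 21
h_7 = 2·21 + 1·10 + -2·5 = 42
h_8 = 2·42 + 1·21 + -2·10 = 85
h_9 = 2·85 + 1·42 + -2·21 = 170
h_10 = 2·170 + 1·85 + -2·42 = 341
h_11 = 2·341 + 1·170 + -2·85 = 682

682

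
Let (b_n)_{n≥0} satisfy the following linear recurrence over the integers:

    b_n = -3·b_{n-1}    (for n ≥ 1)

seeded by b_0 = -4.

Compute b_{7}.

b_1 = -3·-4 = 12
b_2 = -3·12 = -36
b_3 = -3·-36 = 108
b_4 = -3·108 = -324
b_5 = -3·-324 = 972
b_6 = -3·972 = -2916
b_7 = -3·-2916 = 8748

8748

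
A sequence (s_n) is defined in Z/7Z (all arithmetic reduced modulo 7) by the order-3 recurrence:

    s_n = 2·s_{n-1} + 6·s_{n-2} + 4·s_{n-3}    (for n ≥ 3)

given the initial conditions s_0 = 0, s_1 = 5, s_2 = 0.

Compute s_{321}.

3

s_3 = 2·0 + 6·5 + 4·0 = 2
s_4 = 2·2 + 6·0 + 4·5 = 3
s_5 = 2·3 + 6·2 + 4·0 = 4
s_6 = 2·4 + 6·3 + 4·2 = 6
s_7 = 2·6 + 6·4 + 4·3 = 6
s_8 = 2·6 + 6·6 + 4·4 = 1
Continuing the recurrence:
  s_9 = 6;  s_10 = 0;  s_11 = 5;  s_12 = 6;  s_13 = 0;  s_14 = 0
  s_15 = 3;  s_16 = 6;  s_17 = 2;  s_18 = 3;  s_19 = 0;  s_20 = 5
  s_21 = 1;  s_22 = 4;  s_23 = 6;  s_24 = 5;  s_25 = 6;  s_26 = 3
  s_27 = 6;  s_28 = 5;  s_29 = 2;  s_30 = 2;  s_31 = 1;  s_32 = 1
  s_33 = 2;  s_34 = 0;  s_35 = 2;  s_36 = 5;  s_37 = 1;  s_38 = 5
  s_39 = 1;  s_40 = 1;  s_41 = 0;  s_42 = 3;  s_43 = 3;  s_44 = 3
  s_45 = 1;  s_46 = 4;  s_47 = 5;  s_48 = 3;  s_49 = 3;  s_50 = 2
  s_51 = 6;  s_52 = 1;  s_53 = 4;  s_54 = 3;  s_55 = 6;  s_56 = 4
  s_57 = 0;  s_58 = 6;  s_59 = 0;  s_60 = 1;  s_61 = 5;  s_62 = 2
  s_63 = 3;  s_64 = 3;  s_65 = 4;  s_66 = 3;  s_67 = 0;  s_68 = 6
  s_69 = 3;  s_70 = 0;  s_71 = 0;  s_72 = 5;  s_73 = 3;  s_74 = 1
  s_75 = 5;  s_76 = 0;  s_77 = 6;  s_78 = 4;  s_79 = 2;  s_80 = 3
  s_81 = 6;  s_82 = 3;  s_83 = 5;  s_84 = 3;  s_85 = 6;  s_86 = 1
  s_87 = 1;  s_88 = 4;  s_89 = 4;  s_90 = 1;  s_91 = 0;  s_92 = 1
  s_93 = 6;  s_94 = 4;  s_95 = 6;  s_96 = 4;  s_97 = 4;  s_98 = 0
  s_99 = 5;  s_100 = 5;  s_101 = 5;  s_102 = 4;  s_103 = 2;  s_104 = 6
  s_105 = 5;  s_106 = 5;  s_107 = 1;  s_108 = 3;  s_109 = 4;  s_110 = 2
  s_111 = 5;  s_112 = 3;  s_113 = 2;  s_114 = 0;  s_115 = 3;  s_116 = 0
  s_117 = 4;  s_118 = 6;  s_119 = 1;  s_120 = 5;  s_121 = 5;  s_122 = 2
  s_123 = 5;  s_124 = 0;  s_125 = 3;  s_126 = 5;  s_127 = 0;  s_128 = 0
  s_129 = 6;  s_130 = 5;  s_131 = 4;  s_132 = 6;  s_133 = 0;  s_134 = 3
  s_135 = 2;  s_136 = 1;  s_137 = 5;  s_138 = 3;  s_139 = 5;  s_140 = 6
  s_141 = 5;  s_142 = 3;  s_143 = 4;  s_144 = 4;  s_145 = 2;  s_146 = 2
  s_147 = 4;  s_148 = 0;  s_149 = 4;  s_150 = 3;  s_151 = 2;  s_152 = 3
  s_153 = 2;  s_154 = 2;  s_155 = 0;  s_156 = 6;  s_157 = 6;  s_158 = 6
  s_159 = 2;  s_160 = 1;  s_161 = 3;  s_162 = 6;  s_163 = 6;  s_164 = 4
  s_165 = 5;  s_166 = 2;  s_167 = 1;  s_168 = 6;  s_169 = 5;  s_170 = 1
  s_171 = 0;  s_172 = 5;  s_173 = 0;  s_174 = 2;  s_175 = 3;  s_176 = 4
  s_177 = 6;  s_178 = 6;  s_179 = 1;  s_180 = 6;  s_181 = 0;  s_182 = 5
  s_183 = 6;  s_184 = 0;  s_185 = 0;  s_186 = 3;  s_187 = 6;  s_188 = 2
  s_189 = 3;  s_190 = 0;  s_191 = 5;  s_192 = 1;  s_193 = 4;  s_194 = 6
  s_195 = 5;  s_196 = 6;  s_197 = 3;  s_198 = 6;  s_199 = 5;  s_200 = 2
  s_201 = 2;  s_202 = 1;  s_203 = 1;  s_204 = 2;  s_205 = 0;  s_206 = 2
  s_207 = 5;  s_208 = 1;  s_209 = 5;  s_210 = 1;  s_211 = 1;  s_212 = 0
  s_213 = 3;  s_214 = 3;  s_215 = 3;  s_216 = 1;  s_217 = 4;  s_218 = 5
  s_219 = 3;  s_220 = 3;  s_221 = 2;  s_222 = 6;  s_223 = 1;  s_224 = 4
  s_225 = 3;  s_226 = 6;  s_227 = 4;  s_228 = 0;  s_229 = 6;  s_230 = 0
  s_231 = 1;  s_232 = 5;  s_233 = 2;  s_234 = 3;  s_235 = 3;  s_236 = 4
  s_237 = 3;  s_238 = 0;  s_239 = 6;  s_240 = 3;  s_241 = 0;  s_242 = 0
  s_243 = 5;  s_244 = 3;  s_245 = 1;  s_246 = 5;  s_247 = 0;  s_248 = 6
  s_249 = 4;  s_250 = 2;  s_251 = 3;  s_252 = 6;  s_253 = 3;  s_254 = 5
  s_255 = 3;  s_256 = 6;  s_257 = 1;  s_258 = 1;  s_259 = 4;  s_260 = 4
  s_261 = 1;  s_262 = 0;  s_263 = 1;  s_264 = 6;  s_265 = 4;  s_266 = 6
  s_267 = 4;  s_268 = 4;  s_269 = 0;  s_270 = 5;  s_271 = 5;  s_272 = 5
  s_273 = 4;  s_274 = 2;  s_275 = 6;  s_276 = 5;  s_277 = 5;  s_278 = 1
  s_279 = 3;  s_280 = 4;  s_281 = 2;  s_282 = 5;  s_283 = 3;  s_284 = 2
  s_285 = 0;  s_286 = 3;  s_287 = 0;  s_288 = 4;  s_289 = 6;  s_290 = 1
  s_291 = 5;  s_292 = 5;  s_293 = 2;  s_294 = 5;  s_295 = 0;  s_296 = 3
  s_297 = 5;  s_298 = 0;  s_299 = 0;  s_300 = 6;  s_301 = 5;  s_302 = 4
  s_303 = 6;  s_304 = 0;  s_305 = 3;  s_306 = 2;  s_307 = 1;  s_308 = 5
  s_309 = 3;  s_310 = 5;  s_311 = 6;  s_312 = 5;  s_313 = 3;  s_314 = 4
  s_315 = 4;  s_316 = 2;  s_317 = 2;  s_318 = 4;  s_319 = 0
s_320 = 2·0 + 6·4 + 4·2 = 4
s_321 = 2·4 + 6·0 + 4·4 = 3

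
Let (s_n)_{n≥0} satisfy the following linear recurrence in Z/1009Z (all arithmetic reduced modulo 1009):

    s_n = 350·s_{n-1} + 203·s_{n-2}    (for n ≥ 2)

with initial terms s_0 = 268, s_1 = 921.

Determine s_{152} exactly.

s_2 = 350·921 + 203·268 = 397
s_3 = 350·397 + 203·921 = 6
s_4 = 350·6 + 203·397 = 962
s_5 = 350·962 + 203·6 = 912
s_6 = 350·912 + 203·962 = 905
s_7 = 350·905 + 203·912 = 413
Continuing the recurrence:
  s_8 = 340;  s_9 = 30;  s_10 = 818;  s_11 = 789;  s_12 = 262;  s_13 = 626
  s_14 = 865;  s_15 = 1003;  s_16 = 956;  s_17 = 412;  s_18 = 253;  s_19 = 656
  s_20 = 457;  s_21 = 508;  s_22 = 159;  s_23 = 361;  s_24 = 214;  s_25 = 869
  s_26 = 496;  s_27 = 893;  s_28 = 557;  s_29 = 881;  s_30 = 668;  s_31 = 971
  s_32 = 215;  s_33 = 942;  s_34 = 15;  s_35 = 730;  s_36 = 241;  s_37 = 470
  s_38 = 524;  s_39 = 326;  s_40 = 510;  s_41 = 500;  s_42 = 46;  s_43 = 556
  s_44 = 120;  s_45 = 491;  s_46 = 464;  s_47 = 742;  s_48 = 742;  s_49 = 672
  s_50 = 388;  s_51 = 795;  s_52 = 837;  s_53 = 285;  s_54 = 258;  s_55 = 841
  s_56 = 637;  s_57 = 163;  s_58 = 705;  s_59 = 346;  s_60 = 866;  s_61 = 8
  s_62 = 5;  s_63 = 347;  s_64 = 376;  s_65 = 241;  s_66 = 247;  s_67 = 167
  s_68 = 628;  s_69 = 442;  s_70 = 673;  s_71 = 378;  s_72 = 525;  s_73 = 162
  s_74 = 826;  s_75 = 115;  s_76 = 74;  s_77 = 813;  s_78 = 908;  s_79 = 537
  s_80 = 962;  s_81 = 742;  s_82 = 936;  s_83 = 969;  s_84 = 442;  s_85 = 275
  s_86 = 320;  s_87 = 331;  s_88 = 199;  s_89 = 628;  s_90 = 884;  s_91 = 996
  s_92 = 345;  s_93 = 58;  s_94 = 534;  s_95 = 910;  s_96 = 95;  s_97 = 36
  s_98 = 606;  s_99 = 455;  s_100 = 757;  s_101 = 129;  s_102 = 48;  s_103 = 609
  s_104 = 914;  s_105 = 576;  s_106 = 695;  s_107 = 974;  s_108 = 692;  s_109 = 1007
  s_110 = 534;  s_111 = 838;  s_112 = 120;  s_113 = 224;  s_114 = 851;  s_115 = 262
  s_116 = 95;  s_117 = 671;  s_118 = 876;  s_119 = 871;  s_120 = 376;  s_121 = 668
  s_122 = 365;  s_123 = 5;  s_124 = 170;  s_125 = 984;  s_126 = 535;  s_127 = 555
  s_128 = 155;  s_129 = 430;  s_130 = 345;  s_131 = 186;  s_132 = 938;  s_133 = 800
  s_134 = 220;  s_135 = 267;  s_136 = 886;  s_137 = 52;  s_138 = 294;  s_139 = 448
  s_140 = 556;  s_141 = 1006;  s_142 = 828;  s_143 = 617;  s_144 = 614;  s_145 = 118
  s_146 = 466;  s_147 = 389;  s_148 = 696;  s_149 = 696;  s_150 = 459
s_151 = 350·459 + 203·696 = 247
s_152 = 350·247 + 203·459 = 25

25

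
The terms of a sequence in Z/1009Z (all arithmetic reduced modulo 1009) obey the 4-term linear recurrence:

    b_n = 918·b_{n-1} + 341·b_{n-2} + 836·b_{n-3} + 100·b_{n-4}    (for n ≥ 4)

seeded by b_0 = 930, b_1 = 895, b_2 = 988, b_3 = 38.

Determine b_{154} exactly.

b_4 = 918·38 + 341·988 + 836·895 + 100·930 = 194
b_5 = 918·194 + 341·38 + 836·988 + 100·895 = 654
b_6 = 918·654 + 341·194 + 836·38 + 100·988 = 993
b_7 = 918·993 + 341·654 + 836·194 + 100·38 = 980
b_8 = 918·980 + 341·993 + 836·654 + 100·194 = 305
b_9 = 918·305 + 341·980 + 836·993 + 100·654 = 254
Continuing the recurrence:
  b_10 = 561;  b_11 = 78;  b_12 = 240;  b_13 = 708;  b_14 = 487;  b_15 = 942
  b_16 = 23;  b_17 = 960;  b_18 = 954;  b_19 = 824;  b_20 = 785;  b_21 = 256
  b_22 = 482;  b_23 = 119;  b_24 = 71;  b_25 = 548;  b_26 = 947;  b_27 = 417
  b_28 = 521;  b_29 = 890;  b_30 = 168;  b_31 = 636;  b_32 = 460;  b_33 = 864
  b_34 = 143;  b_35 = 264;  b_36 = 978;  b_37 = 129;  b_38 = 804;  b_39 = 570
  b_40 = 122;  b_41 = 572;  b_42 = 601;  b_43 = 689;  b_44 = 1000;  b_45 = 312
  b_46 = 252;  b_47 = 549;  b_48 = 268;  b_49 = 84;  b_50 = 850;  b_51 = 190
  b_52 = 290;  b_53 = 650;  b_54 = 51;  b_55 = 183;  b_56 = 26;  b_57 = 179
  b_58 = 324;  b_59 = 961;  b_60 = 720;  b_61 = 31;  b_62 = 883;  b_63 = 640
  b_64 = 746;  b_65 = 695;  b_66 = 218;  b_67 = 749;  b_68 = 904;  b_69 = 104
  b_70 = 322;  b_71 = 345;  b_72 = 474;  b_73 = 953;  b_74 = 3;  b_75 = 732
  b_76 = 580;  b_77 = 12;  b_78 = 731;  b_79 = 232;  b_80 = 554;  b_81 = 299
  b_82 = 941;  b_83 = 190;  b_84 = 528;  b_85 = 893;  b_86 = 593;  b_87 = 622
  b_88 = 535;  b_89 = 796;  b_90 = 144;  b_91 = 952;  b_92 = 353;  b_93 = 101
  b_94 = 237;  b_95 = 591;  b_96 = 467;  b_97 = 999;  b_98 = 894;  b_99 = 499
  b_100 = 130;  b_101 = 649;  b_102 = 452;  b_103 = 742;  b_104 = 450;  b_105 = 3
  b_106 = 390;  b_107 = 225;  b_108 = 601;  b_109 = 269;  b_110 = 935;  b_111 = 846
  b_112 = 135;  b_113 = 86;  b_114 = 486;  b_115 = 940;  b_116 = 106;  b_117 = 319
  b_118 = 51;  b_119 = 198;  b_120 = 191;  b_121 = 566;  b_122 = 615;  b_123 = 700
  b_124 = 603;  b_125 = 844;  b_126 = 607;  b_127 = 484;  b_128 = 547;  b_129 = 819
  b_130 = 174;  b_131 = 279;  b_132 = 435;  b_133 = 398;  b_134 = 530;  b_135 = 782
  b_136 = 467;  b_137 = 745;  b_138 = 85;  b_139 = 550;  b_140 = 677;  b_141 = 82
  b_142 = 530;  b_143 = 349;  b_144 = 685;  b_145 = 427;  b_146 = 686;  b_147 = 585
  b_148 = 763;  b_149 = 597;  b_150 = 712;  b_151 = 710;  b_152 = 860
b_153 = 918·860 + 341·710 + 836·712 + 100·597 = 483
b_154 = 918·483 + 341·860 + 836·710 + 100·712 = 922

922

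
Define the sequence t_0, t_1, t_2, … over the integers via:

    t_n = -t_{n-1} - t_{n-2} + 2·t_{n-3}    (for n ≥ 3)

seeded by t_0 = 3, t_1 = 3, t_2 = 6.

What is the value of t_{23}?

t_3 = -1·6 + -1·3 + 2·3 = -3
t_4 = -1·-3 + -1·6 + 2·3 = 3
t_5 = -1·3 + -1·-3 + 2·6 = 12
t_6 = -1·12 + -1·3 + 2·-3 = -21
t_7 = -1·-21 + -1·12 + 2·3 = 15
t_8 = -1·15 + -1·-21 + 2·12 = 30
t_9 = -1·30 + -1·15 + 2·-21 = -87
t_10 = -1·-87 + -1·30 + 2·15 = 87
t_11 = -1·87 + -1·-87 + 2·30 = 60
t_12 = -1·60 + -1·87 + 2·-87 = -321
t_13 = -1·-321 + -1·60 + 2·87 = 435
t_14 = -1·435 + -1·-321 + 2·60 = 6
t_15 = -1·6 + -1·435 + 2·-321 = -1083
t_16 = -1·-1083 + -1·6 + 2·435 = 1947
t_17 = -1·1947 + -1·-1083 + 2·6 = -852
t_18 = -1·-852 + -1·1947 + 2·-1083 = -3261
t_19 = -1·-3261 + -1·-852 + 2·1947 = 8007
t_20 = -1·8007 + -1·-3261 + 2·-852 = -6450
t_21 = -1·-6450 + -1·8007 + 2·-3261 = -8079
t_22 = -1·-8079 + -1·-6450 + 2·8007 = 30543
t_23 = -1·30543 + -1·-8079 + 2·-6450 = -35364

-35364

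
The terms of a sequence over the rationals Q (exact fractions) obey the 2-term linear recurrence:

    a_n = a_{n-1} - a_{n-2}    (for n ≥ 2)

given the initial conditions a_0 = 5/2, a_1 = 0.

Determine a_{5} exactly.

5/2

a_2 = 1·0 + -1·5/2 = -5/2
a_3 = 1·-5/2 + -1·0 = -5/2
a_4 = 1·-5/2 + -1·-5/2 = 0
a_5 = 1·0 + -1·-5/2 = 5/2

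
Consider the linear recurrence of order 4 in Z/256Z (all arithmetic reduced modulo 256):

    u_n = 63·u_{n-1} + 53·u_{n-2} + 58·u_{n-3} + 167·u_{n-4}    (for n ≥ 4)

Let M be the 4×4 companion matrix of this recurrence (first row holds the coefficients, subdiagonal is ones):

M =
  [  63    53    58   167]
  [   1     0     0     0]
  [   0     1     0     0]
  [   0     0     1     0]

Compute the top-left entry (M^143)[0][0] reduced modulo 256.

(M^143)[0][0] is the top entry after applying M 143 times to the unit state (1, 0, 0, 0). Equivalently it is h_{146} for the auxiliary sequence (h_n) obeying the same recurrence with h_3 = 1 and h_i = 0 for 0 ≤ i < 3:
h_4 = 63·1 + 53·0 + 58·0 + 167·0 = 63
h_5 = 63·63 + 53·1 + 58·0 + 167·0 = 182
h_6 = 63·182 + 53·63 + 58·1 + 167·0 = 15
h_7 = 63·15 + 53·182 + 58·63 + 167·1 = 76
h_8 = 63·76 + 53·15 + 58·182 + 167·63 = 36
h_9 = 63·36 + 53·76 + 58·15 + 167·182 = 184
Continuing the recurrence:
  h_10 = 189;  h_11 = 87;  h_12 = 182;  h_13 = 167;  h_14 = 200;  h_15 = 200
  h_16 = 48;  h_17 = 121;  h_18 = 127;  h_19 = 166;  h_20 = 223;  h_21 = 244
  h_22 = 172;  h_23 = 168;  h_24 = 181;  h_25 = 119;  h_26 = 6;  h_27 = 183
  h_28 = 80;  h_29 = 144;  h_30 = 96;  h_31 = 241;  h_32 = 255;  h_33 = 86
  h_34 = 47;  h_35 = 92;  h_36 = 52;  h_37 = 152;  h_38 = 173;  h_39 = 215
  h_40 = 22;  h_41 = 71;  h_42 = 152;  h_43 = 88;  h_44 = 144;  h_45 = 105
  h_46 = 191;  h_47 = 198;  h_48 = 255;  h_49 = 132;  h_50 = 188;  h_51 = 136
  h_52 = 165;  h_53 = 119;  h_54 = 230;  h_55 = 87;  h_56 = 160;  h_57 = 32
  h_58 = 192;  h_59 = 225;  h_60 = 191;  h_61 = 246;  h_62 = 79;  h_63 = 108
  h_64 = 68;  h_65 = 120;  h_66 = 157;  h_67 = 87;  h_68 = 118;  h_69 = 231
  h_70 = 104;  h_71 = 232;  h_72 = 240;  h_73 = 89;  h_74 = 255;  h_75 = 230
  h_76 = 31;  h_77 = 20;  h_78 = 204;  h_79 = 104;  h_80 = 149;  h_81 = 119
  h_82 = 198;  h_83 = 247;  h_84 = 240;  h_85 = 176;  h_86 = 32;  h_87 = 209
  h_88 = 127;  h_89 = 150;  h_90 = 111;  h_91 = 124;  h_92 = 84;  h_93 = 88
  h_94 = 141;  h_95 = 215;  h_96 = 214;  h_97 = 135;  h_98 = 56;  h_99 = 120
  h_100 = 80;  h_101 = 73;  h_102 = 63;  h_103 = 6;  h_104 = 63;  h_105 = 164
  h_106 = 220;  h_107 = 72;  h_108 = 133;  h_109 = 119;  h_110 = 166;  h_111 = 151
  h_112 = 64;  h_113 = 64;  h_114 = 128;  h_115 = 193;  h_116 = 63;  h_117 = 54
  h_118 = 143;  h_119 = 140;  h_120 = 100;  h_121 = 56;  h_122 = 125;  h_123 = 87
  h_124 = 54;  h_125 = 39;  h_126 = 8;  h_127 = 8;  h_128 = 176;  h_129 = 57
  h_130 = 127;  h_131 = 38;  h_132 = 95;  h_133 = 52;  h_134 = 236;  h_135 = 40
  h_136 = 117;  h_137 = 119;  h_138 = 134;  h_139 = 55;  h_140 = 144;  h_141 = 208
  h_142 = 224;  h_143 = 177;  h_144 = 255
h_145 = 63·255 + 53·177 + 58·224 + 167·208 = 214
h_146 = 63·214 + 53·255 + 58·177 + 167·224 = 175

175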